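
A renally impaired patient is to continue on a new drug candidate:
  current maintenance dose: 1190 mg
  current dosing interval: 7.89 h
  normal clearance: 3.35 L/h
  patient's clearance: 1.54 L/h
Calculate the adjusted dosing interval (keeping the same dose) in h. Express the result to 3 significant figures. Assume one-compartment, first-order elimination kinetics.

To keep the same average steady-state level, dosing rate must scale with clearance.
CL ratio = 1.54 / 3.35 = 0.4597
New interval (same dose) = 7.89 / 0.4597 = 17.16 h

17.2 h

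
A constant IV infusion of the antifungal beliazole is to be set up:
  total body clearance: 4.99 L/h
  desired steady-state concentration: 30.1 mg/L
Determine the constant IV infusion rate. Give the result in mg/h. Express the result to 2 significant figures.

At steady state, infusion rate R₀ = Css × CL = 30.1 × 4.990 = 150.2 mg/h

150 mg/h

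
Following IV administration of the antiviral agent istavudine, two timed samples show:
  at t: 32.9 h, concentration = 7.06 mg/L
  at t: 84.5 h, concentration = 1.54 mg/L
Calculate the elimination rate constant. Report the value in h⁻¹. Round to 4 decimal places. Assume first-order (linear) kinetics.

k = ln(C₁/C₂) / (t₂ − t₁) = ln(7.06/1.54) / (84.5 − 32.9)
  = 1.523 / 51.60 = 0.02952 h⁻¹

0.0295 h⁻¹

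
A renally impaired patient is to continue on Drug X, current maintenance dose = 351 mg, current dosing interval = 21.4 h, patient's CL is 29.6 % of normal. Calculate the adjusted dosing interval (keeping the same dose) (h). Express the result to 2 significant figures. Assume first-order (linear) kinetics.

72 h

To keep the same average steady-state level, dosing rate must scale with clearance.
CL ratio = 29.6 / 100 = 0.2960
New interval (same dose) = 21.4 / 0.2960 = 72.30 h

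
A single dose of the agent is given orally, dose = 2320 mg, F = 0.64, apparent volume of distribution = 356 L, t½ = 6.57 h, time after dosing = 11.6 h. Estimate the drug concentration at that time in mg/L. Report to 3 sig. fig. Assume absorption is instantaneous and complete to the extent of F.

Amount reaching circulation = F × Dose = 0.64 × 2320 = 1485 mg
C₀ = F·Dose / Vd = 1485 / 356 = 4.171 mg/L
k = ln2 / t½ = 0.693147 / 6.57 = 0.1055 h⁻¹
C = C₀ · e^(−k·t) = 4.171 × e^(−0.1055 × 11.6)
  = 4.171 × 0.2941 = 1.227 mg/L

1.23 mg/L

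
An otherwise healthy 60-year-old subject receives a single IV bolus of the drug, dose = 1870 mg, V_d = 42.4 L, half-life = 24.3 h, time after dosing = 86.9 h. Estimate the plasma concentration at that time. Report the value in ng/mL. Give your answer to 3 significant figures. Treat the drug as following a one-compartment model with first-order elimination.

3700 ng/mL

C₀ = Dose / Vd = 1870 / 42.4 = 44.10 mg/L
k = ln2 / t½ = 0.693147 / 24.3 = 0.02852 h⁻¹
C = C₀ · e^(−k·t) = 44.10 × e^(−0.02852 × 86.9)
  = 44.10 × 0.08388 = 3.699 mg/L
Convert: 3.699 mg/L × 1000 = 3699 ng/mL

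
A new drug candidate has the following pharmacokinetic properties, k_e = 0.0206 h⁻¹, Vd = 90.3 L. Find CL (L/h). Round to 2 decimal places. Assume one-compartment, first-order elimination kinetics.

CL = k × Vd = 0.0206 × 90.3 = 1.860 L/h

1.86 L/h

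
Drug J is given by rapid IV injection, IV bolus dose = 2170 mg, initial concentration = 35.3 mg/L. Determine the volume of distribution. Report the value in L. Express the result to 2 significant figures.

61 L

Vd = Dose / C₀ = 2170 / 35.3 = 61.47 L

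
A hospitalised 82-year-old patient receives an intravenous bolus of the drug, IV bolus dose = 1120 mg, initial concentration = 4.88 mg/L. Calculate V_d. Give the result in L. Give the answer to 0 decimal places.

Vd = Dose / C₀ = 1120 / 4.88 = 229.5 L

230 L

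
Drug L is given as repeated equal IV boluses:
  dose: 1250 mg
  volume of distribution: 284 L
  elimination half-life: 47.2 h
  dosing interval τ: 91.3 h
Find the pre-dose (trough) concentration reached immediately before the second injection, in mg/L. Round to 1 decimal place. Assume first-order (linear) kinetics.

C₀ per dose = Dose / Vd = 1250 / 284 = 4.401 mg/L
k = ln2 / t½ = 0.693147 / 47.2 = 0.01469 h⁻¹
Fraction remaining after one interval: r = e^(−kτ) = e^(−0.01469 × 91.3) = 0.2615
Before dose 2, 1 dose has been given (aged 1τ).
C_trough = C₀ × r = 4.401 × 0.2615 = 1.151 mg/L

1.2 mg/L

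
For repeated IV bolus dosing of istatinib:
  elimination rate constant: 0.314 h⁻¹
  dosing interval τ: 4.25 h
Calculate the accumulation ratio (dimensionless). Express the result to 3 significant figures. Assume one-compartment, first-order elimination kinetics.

1.36

e^(−kτ) = e^(−0.3140 × 4.25) = 0.2633
Accumulation ratio R = 1 / (1 − e^(−kτ)) = 1 / (1 − 0.2633) = 1.357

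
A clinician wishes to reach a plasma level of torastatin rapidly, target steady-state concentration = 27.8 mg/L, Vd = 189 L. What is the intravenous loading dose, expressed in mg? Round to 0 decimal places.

5254 mg

LD = Css × Vd = 27.8 × 189 = 5254 mg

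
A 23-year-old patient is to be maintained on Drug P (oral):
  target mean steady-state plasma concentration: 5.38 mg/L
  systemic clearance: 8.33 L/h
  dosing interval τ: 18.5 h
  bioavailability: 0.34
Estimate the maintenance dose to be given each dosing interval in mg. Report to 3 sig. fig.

At steady state, F × (Dose/τ) = Css × CL.
Dose = Css × CL × τ / F = 5.38 × 8.330 × 18.5 / 0.34 = 2438 mg

2440 mg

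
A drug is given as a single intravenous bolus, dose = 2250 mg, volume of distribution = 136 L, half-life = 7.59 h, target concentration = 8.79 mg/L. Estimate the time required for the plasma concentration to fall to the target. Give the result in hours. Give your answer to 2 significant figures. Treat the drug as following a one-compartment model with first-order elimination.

C₀ = Dose / Vd = 2250 / 136 = 16.54 mg/L
k = ln2 / t½ = 0.693147 / 7.59 = 0.09132 h⁻¹
t = ln(C₀ / C) / k = ln(16.54 / 8.79) / 0.09132
  = ln(1.882) / 0.09132 = 0.6323 / 0.09132 = 6.924 h

6.9 h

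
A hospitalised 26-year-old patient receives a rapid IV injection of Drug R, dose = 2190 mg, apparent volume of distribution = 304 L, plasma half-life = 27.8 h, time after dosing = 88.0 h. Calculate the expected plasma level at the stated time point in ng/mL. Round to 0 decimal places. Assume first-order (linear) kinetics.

C₀ = Dose / Vd = 2190 / 304 = 7.204 mg/L
k = ln2 / t½ = 0.693147 / 27.8 = 0.02493 h⁻¹
C = C₀ · e^(−k·t) = 7.204 × e^(−0.02493 × 88.0)
  = 7.204 × 0.1115 = 0.8032 mg/L
Convert: 0.8032 mg/L × 1000 = 803.2 ng/mL

803 ng/mL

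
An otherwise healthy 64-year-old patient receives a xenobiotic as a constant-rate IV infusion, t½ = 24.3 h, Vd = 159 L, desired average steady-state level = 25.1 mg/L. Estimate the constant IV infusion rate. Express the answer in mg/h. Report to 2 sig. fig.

110 mg/h

k = ln2 / t½ = 0.693147 / 24.3 = 0.02852 h⁻¹
CL = k × Vd = 0.02852 × 159 = 4.535 L/h
At steady state, infusion rate R₀ = Css × CL = 25.1 × 4.535 = 113.8 mg/h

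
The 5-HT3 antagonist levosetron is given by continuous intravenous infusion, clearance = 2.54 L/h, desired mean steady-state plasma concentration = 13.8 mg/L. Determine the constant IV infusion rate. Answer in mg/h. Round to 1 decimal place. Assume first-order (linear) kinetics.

35.1 mg/h

At steady state, infusion rate R₀ = Css × CL = 13.8 × 2.540 = 35.05 mg/h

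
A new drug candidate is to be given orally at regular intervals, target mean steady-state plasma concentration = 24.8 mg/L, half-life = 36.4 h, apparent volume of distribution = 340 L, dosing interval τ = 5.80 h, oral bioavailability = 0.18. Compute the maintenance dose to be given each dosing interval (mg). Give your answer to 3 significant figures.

k = ln2 / t½ = 0.693147 / 36.4 = 0.01904 h⁻¹
CL = k × Vd = 0.01904 × 340 = 6.474 L/h
At steady state, F × (Dose/τ) = Css × CL.
Dose = Css × CL × τ / F = 24.8 × 6.474 × 5.80 / 0.18 = 5173 mg

5170 mg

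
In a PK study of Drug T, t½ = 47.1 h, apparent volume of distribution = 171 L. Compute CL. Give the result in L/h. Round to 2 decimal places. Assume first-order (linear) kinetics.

2.52 L/h

k = ln2 / t½ = 0.693147 / 47.1 = 0.01472 h⁻¹
CL = k × Vd = 0.01472 × 171 = 2.517 L/h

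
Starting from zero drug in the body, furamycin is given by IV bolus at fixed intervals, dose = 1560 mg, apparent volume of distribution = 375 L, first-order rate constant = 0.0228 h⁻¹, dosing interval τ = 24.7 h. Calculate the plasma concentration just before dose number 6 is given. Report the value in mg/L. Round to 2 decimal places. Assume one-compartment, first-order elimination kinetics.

C₀ per dose = Dose / Vd = 1560 / 375 = 4.160 mg/L
Fraction remaining after one interval: r = e^(−kτ) = e^(−0.02280 × 24.7) = 0.5694
Before dose 6, 5 doses have been given (aged 1τ, 2τ, 3τ, 4τ, 5τ).
C_trough = C₀ × (r + r² + … + r^5) = C₀ × r(1−r^5)/(1−r)
        = 4.160 × 0.5694 × (1 − 0.05985) / (1 − 0.5694) = 5.172 mg/L

5.17 mg/L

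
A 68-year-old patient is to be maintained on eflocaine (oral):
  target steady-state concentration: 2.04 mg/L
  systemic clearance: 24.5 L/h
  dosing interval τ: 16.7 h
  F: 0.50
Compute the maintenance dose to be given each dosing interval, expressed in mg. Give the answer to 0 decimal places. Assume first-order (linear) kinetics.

1669 mg

At steady state, F × (Dose/τ) = Css × CL.
Dose = Css × CL × τ / F = 2.04 × 24.50 × 16.7 / 0.50 = 1669 mg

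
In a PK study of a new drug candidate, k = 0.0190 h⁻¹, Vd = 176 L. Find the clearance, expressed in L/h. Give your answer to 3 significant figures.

3.34 L/h

CL = k × Vd = 0.0190 × 176 = 3.344 L/h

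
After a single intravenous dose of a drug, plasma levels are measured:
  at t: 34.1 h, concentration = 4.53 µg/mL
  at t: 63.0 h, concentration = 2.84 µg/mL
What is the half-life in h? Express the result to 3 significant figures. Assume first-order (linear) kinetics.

k = ln(C₁/C₂) / (t₂ − t₁) = ln(4.53/2.84) / (63.0 − 34.1)
  = 0.4669 / 28.90 = 0.01616 h⁻¹
t½ = ln2 / k = 0.693147 / 0.01616 = 42.89 h

42.9 h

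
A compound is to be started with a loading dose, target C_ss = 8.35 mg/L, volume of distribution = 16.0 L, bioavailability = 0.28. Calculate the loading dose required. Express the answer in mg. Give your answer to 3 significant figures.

477 mg

LD = Css × Vd / F = 8.35 × 16.0 / 0.28 = 477.1 mg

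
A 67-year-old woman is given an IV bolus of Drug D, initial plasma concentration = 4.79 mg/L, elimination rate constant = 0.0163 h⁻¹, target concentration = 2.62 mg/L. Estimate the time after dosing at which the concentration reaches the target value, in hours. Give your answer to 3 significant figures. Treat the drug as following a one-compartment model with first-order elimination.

37.0 h

t = ln(C₀ / C) / k = ln(4.790 / 2.62) / 0.01630
  = ln(1.828) / 0.01630 = 0.6032 / 0.01630 = 37.01 h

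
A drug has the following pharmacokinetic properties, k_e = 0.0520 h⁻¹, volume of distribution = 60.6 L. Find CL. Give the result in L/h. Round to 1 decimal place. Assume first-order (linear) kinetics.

CL = k × Vd = 0.0520 × 60.6 = 3.151 L/h

3.2 L/h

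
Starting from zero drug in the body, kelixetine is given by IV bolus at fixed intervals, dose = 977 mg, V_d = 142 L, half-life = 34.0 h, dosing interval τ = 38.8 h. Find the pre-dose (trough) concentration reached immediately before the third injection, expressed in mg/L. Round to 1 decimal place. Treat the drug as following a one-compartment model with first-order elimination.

4.5 mg/L

C₀ per dose = Dose / Vd = 977 / 142 = 6.880 mg/L
k = ln2 / t½ = 0.693147 / 34.0 = 0.02039 h⁻¹
Fraction remaining after one interval: r = e^(−kτ) = e^(−0.02039 × 38.8) = 0.4533
Before dose 3, 2 doses have been given (aged 1τ, 2τ).
C_trough = C₀ × (r + r²) = 6.880 × (0.4533 + 0.2055) = 4.533 mg/L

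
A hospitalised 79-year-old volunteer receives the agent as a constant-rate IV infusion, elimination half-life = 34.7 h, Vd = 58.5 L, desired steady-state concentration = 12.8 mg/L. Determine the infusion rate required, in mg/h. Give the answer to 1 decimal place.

k = ln2 / t½ = 0.693147 / 34.7 = 0.01998 h⁻¹
CL = k × Vd = 0.01998 × 58.5 = 1.169 L/h
At steady state, infusion rate R₀ = Css × CL = 12.8 × 1.169 = 14.96 mg/h

15.0 mg/h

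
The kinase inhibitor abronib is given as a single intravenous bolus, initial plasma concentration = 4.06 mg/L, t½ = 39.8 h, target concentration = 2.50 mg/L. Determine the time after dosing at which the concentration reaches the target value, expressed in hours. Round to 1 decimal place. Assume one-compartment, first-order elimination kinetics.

k = ln2 / t½ = 0.693147 / 39.8 = 0.01742 h⁻¹
t = ln(C₀ / C) / k = ln(4.060 / 2.50) / 0.01742
  = ln(1.624) / 0.01742 = 0.4849 / 0.01742 = 27.84 h

27.8 h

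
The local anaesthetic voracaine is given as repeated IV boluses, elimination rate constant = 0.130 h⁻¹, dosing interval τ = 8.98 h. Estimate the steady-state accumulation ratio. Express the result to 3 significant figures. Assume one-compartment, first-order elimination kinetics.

e^(−kτ) = e^(−0.1300 × 8.98) = 0.3112
Accumulation ratio R = 1 / (1 − e^(−kτ)) = 1 / (1 − 0.3112) = 1.452

1.45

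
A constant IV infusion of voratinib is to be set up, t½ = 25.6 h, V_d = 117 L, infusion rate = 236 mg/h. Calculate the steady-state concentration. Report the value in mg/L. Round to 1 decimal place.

74.5 mg/L

k = ln2 / t½ = 0.693147 / 25.6 = 0.02708 h⁻¹
CL = k × Vd = 0.02708 × 117 = 3.168 L/h
At steady state Css = R₀ / CL = 236 / 3.168 = 74.49 mg/L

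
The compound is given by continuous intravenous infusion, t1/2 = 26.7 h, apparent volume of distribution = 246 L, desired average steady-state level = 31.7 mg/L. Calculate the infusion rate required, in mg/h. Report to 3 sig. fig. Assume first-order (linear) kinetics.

k = ln2 / t½ = 0.693147 / 26.7 = 0.02596 h⁻¹
CL = k × Vd = 0.02596 × 246 = 6.386 L/h
At steady state, infusion rate R₀ = Css × CL = 31.7 × 6.386 = 202.4 mg/h

202 mg/h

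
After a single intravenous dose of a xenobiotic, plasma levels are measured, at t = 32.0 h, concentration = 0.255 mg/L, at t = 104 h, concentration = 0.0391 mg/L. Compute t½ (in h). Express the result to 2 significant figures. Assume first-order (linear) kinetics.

27 h

k = ln(C₁/C₂) / (t₂ − t₁) = ln(0.255/0.0391) / (104 − 32.0)
  = 1.875 / 72.00 = 0.02604 h⁻¹
t½ = ln2 / k = 0.693147 / 0.02604 = 26.62 h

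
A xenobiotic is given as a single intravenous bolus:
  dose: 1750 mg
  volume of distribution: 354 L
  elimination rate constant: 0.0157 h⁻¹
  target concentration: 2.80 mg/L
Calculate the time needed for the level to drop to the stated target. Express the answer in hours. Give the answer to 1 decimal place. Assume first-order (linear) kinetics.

36.2 h

C₀ = Dose / Vd = 1750 / 354 = 4.944 mg/L
t = ln(C₀ / C) / k = ln(4.944 / 2.80) / 0.01570
  = ln(1.766) / 0.01570 = 0.5687 / 0.01570 = 36.22 h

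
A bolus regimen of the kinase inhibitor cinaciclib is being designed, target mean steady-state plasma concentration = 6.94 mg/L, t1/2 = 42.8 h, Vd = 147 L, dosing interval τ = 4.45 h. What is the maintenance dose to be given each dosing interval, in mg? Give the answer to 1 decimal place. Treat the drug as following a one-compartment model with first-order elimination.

k = ln2 / t½ = 0.693147 / 42.8 = 0.01620 h⁻¹
CL = k × Vd = 0.01620 × 147 = 2.381 L/h
At steady state, Dose/τ = Css × CL.
Dose = Css × CL × τ = 6.94 × 2.381 × 4.45 = 73.53 mg

73.5 mg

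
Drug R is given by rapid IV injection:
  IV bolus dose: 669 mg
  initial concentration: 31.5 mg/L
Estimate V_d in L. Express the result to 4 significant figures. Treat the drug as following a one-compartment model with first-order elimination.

21.24 L

Vd = Dose / C₀ = 669.0 / 31.5 = 21.24 L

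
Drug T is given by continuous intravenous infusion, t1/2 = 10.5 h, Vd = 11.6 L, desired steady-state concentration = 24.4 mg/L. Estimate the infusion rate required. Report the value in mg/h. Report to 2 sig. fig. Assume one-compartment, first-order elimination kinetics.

k = ln2 / t½ = 0.693147 / 10.5 = 0.06601 h⁻¹
CL = k × Vd = 0.06601 × 11.6 = 0.7657 L/h
At steady state, infusion rate R₀ = Css × CL = 24.4 × 0.7657 = 18.68 mg/h

19 mg/h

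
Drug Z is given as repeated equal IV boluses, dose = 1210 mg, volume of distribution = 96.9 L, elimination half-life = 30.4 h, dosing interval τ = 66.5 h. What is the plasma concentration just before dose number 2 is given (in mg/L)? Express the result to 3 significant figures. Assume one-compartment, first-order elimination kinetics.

2.74 mg/L

C₀ per dose = Dose / Vd = 1210 / 96.9 = 12.49 mg/L
k = ln2 / t½ = 0.693147 / 30.4 = 0.02280 h⁻¹
Fraction remaining after one interval: r = e^(−kτ) = e^(−0.02280 × 66.5) = 0.2195
Before dose 2, 1 dose has been given (aged 1τ).
C_trough = C₀ × r = 12.49 × 0.2195 = 2.742 mg/L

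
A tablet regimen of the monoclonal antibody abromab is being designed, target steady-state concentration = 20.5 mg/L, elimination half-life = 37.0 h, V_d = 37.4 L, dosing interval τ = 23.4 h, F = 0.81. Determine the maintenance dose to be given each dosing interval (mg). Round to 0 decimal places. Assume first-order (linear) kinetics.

415 mg

k = ln2 / t½ = 0.693147 / 37.0 = 0.01873 h⁻¹
CL = k × Vd = 0.01873 × 37.4 = 0.7005 L/h
At steady state, F × (Dose/τ) = Css × CL.
Dose = Css × CL × τ / F = 20.5 × 0.7005 × 23.4 / 0.81 = 414.9 mg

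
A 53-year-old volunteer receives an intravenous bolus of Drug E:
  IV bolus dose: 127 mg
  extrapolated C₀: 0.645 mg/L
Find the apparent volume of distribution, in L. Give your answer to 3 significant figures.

197 L

Vd = Dose / C₀ = 127.0 / 0.645 = 196.9 L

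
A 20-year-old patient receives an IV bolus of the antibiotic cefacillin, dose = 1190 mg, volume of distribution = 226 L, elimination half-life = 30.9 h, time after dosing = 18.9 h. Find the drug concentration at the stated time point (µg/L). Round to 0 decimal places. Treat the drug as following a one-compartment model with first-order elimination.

C₀ = Dose / Vd = 1190 / 226 = 5.265 mg/L
k = ln2 / t½ = 0.693147 / 30.9 = 0.02243 h⁻¹
C = C₀ · e^(−k·t) = 5.265 × e^(−0.02243 × 18.9)
  = 5.265 × 0.6545 = 3.446 mg/L
Convert: 3.446 mg/L × 1000 = 3446 µg/L

3446 µg/L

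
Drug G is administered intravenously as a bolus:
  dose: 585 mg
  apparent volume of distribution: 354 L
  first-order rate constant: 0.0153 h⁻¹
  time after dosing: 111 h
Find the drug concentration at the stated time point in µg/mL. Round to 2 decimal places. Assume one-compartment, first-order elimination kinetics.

0.30 µg/mL

C₀ = Dose / Vd = 585.0 / 354 = 1.653 mg/L
C = C₀ · e^(−k·t) = 1.653 × e^(−0.01530 × 111)
  = 1.653 × 0.1830 = 0.3025 mg/L
(0.3025 mg/L = 0.3025 µg/mL)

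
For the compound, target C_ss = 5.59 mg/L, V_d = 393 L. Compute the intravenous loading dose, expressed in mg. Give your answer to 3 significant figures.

2200 mg

LD = Css × Vd = 5.59 × 393 = 2197 mg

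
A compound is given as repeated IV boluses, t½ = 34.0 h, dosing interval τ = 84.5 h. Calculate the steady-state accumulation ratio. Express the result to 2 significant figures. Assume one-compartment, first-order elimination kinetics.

k = ln2 / t½ = 0.693147 / 34.0 = 0.02039 h⁻¹
e^(−kτ) = e^(−0.02039 × 84.5) = 0.1785
Accumulation ratio R = 1 / (1 − e^(−kτ)) = 1 / (1 − 0.1785) = 1.217

1.2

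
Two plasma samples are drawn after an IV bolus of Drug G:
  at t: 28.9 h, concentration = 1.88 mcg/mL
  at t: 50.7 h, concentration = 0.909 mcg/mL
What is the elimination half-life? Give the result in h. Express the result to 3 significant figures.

k = ln(C₁/C₂) / (t₂ − t₁) = ln(1.88/0.909) / (50.7 − 28.9)
  = 0.7267 / 21.80 = 0.03333 h⁻¹
t½ = ln2 / k = 0.693147 / 0.03333 = 20.80 h

20.8 h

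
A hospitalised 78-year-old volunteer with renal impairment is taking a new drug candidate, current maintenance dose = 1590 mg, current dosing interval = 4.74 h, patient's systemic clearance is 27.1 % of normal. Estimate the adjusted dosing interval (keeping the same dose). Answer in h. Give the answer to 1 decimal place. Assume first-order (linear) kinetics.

17.5 h

To keep the same average steady-state level, dosing rate must scale with clearance.
CL ratio = 27.1 / 100 = 0.2710
New interval (same dose) = 4.74 / 0.2710 = 17.49 h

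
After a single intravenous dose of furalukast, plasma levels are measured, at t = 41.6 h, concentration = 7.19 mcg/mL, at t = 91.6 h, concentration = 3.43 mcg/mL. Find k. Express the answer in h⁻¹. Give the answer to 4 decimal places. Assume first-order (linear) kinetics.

0.0148 h⁻¹

k = ln(C₁/C₂) / (t₂ − t₁) = ln(7.19/3.43) / (91.6 − 41.6)
  = 0.7401 / 50.00 = 0.01480 h⁻¹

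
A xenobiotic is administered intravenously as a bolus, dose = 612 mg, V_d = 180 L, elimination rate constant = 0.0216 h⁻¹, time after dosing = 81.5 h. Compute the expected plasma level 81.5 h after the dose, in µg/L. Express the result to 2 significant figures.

C₀ = Dose / Vd = 612.0 / 180 = 3.400 mg/L
C = C₀ · e^(−k·t) = 3.400 × e^(−0.02160 × 81.5)
  = 3.400 × 0.1720 = 0.5848 mg/L
Convert: 0.5848 mg/L × 1000 = 584.8 µg/L

580 µg/L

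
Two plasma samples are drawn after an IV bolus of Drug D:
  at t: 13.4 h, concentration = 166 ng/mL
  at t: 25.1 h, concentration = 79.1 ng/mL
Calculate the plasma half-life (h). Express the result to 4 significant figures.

10.94 h

k = ln(C₁/C₂) / (t₂ − t₁) = ln(166/79.1) / (25.1 − 13.4)
  = 0.7413 / 11.70 = 0.06336 h⁻¹
t½ = ln2 / k = 0.693147 / 0.06336 = 10.94 h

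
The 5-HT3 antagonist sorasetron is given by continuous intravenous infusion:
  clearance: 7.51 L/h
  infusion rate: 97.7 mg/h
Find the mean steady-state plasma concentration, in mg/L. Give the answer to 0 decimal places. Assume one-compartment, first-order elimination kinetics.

At steady state Css = R₀ / CL = 97.7 / 7.510 = 13.01 mg/L

13 mg/L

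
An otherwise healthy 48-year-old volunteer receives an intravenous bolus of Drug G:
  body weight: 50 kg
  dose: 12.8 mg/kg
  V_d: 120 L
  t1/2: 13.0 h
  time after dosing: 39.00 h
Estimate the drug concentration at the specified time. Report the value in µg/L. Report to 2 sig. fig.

670 µg/L

Total dose = 12.8 × 50 = 640.0 mg
C₀ = Dose / Vd = 640.0 / 120 = 5.333 mg/L
k = ln2 / t½ = 0.693147 / 13.0 = 0.05332 h⁻¹
t / t½ = 39.00 / 13.0 = 3 half-lives
C = C₀ × (1/2)^3 = 5.333 × 0.1250 = 0.6666 mg/L
Convert: 0.6666 mg/L × 1000 = 666.6 µg/L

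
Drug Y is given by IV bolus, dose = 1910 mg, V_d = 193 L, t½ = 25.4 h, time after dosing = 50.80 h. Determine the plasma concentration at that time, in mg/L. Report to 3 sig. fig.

C₀ = Dose / Vd = 1910 / 193 = 9.896 mg/L
k = ln2 / t½ = 0.693147 / 25.4 = 0.02729 h⁻¹
t / t½ = 50.80 / 25.4 = 2 half-lives
C = C₀ × (1/2)^2 = 9.896 × 0.2500 = 2.474 mg/L

2.47 mg/L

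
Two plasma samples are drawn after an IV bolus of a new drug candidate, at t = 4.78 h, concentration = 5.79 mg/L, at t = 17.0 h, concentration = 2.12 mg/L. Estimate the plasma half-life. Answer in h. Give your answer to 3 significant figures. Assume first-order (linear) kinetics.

k = ln(C₁/C₂) / (t₂ − t₁) = ln(5.79/2.12) / (17.0 − 4.78)
  = 1.005 / 12.22 = 0.08224 h⁻¹
t½ = ln2 / k = 0.693147 / 0.08224 = 8.428 h

8.43 h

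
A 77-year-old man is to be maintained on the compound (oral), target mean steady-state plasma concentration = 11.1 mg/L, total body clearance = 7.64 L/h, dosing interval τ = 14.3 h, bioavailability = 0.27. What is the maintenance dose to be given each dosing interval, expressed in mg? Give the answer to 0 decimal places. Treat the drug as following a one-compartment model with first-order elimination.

4491 mg

At steady state, F × (Dose/τ) = Css × CL.
Dose = Css × CL × τ / F = 11.1 × 7.640 × 14.3 / 0.27 = 4491 mg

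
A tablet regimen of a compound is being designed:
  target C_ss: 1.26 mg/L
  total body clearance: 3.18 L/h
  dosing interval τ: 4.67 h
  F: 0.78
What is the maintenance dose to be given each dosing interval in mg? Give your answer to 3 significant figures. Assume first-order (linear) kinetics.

24.0 mg

At steady state, F × (Dose/τ) = Css × CL.
Dose = Css × CL × τ / F = 1.26 × 3.180 × 4.67 / 0.78 = 23.99 mg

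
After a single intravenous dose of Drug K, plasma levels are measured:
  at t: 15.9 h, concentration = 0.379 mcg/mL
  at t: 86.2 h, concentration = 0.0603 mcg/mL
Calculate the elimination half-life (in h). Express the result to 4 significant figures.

26.51 h

k = ln(C₁/C₂) / (t₂ − t₁) = ln(0.379/0.0603) / (86.2 − 15.9)
  = 1.838 / 70.30 = 0.02615 h⁻¹
t½ = ln2 / k = 0.693147 / 0.02615 = 26.51 h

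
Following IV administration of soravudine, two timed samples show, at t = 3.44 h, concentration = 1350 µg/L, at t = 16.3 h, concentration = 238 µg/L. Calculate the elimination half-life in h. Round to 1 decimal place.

5.1 h

k = ln(C₁/C₂) / (t₂ − t₁) = ln(1350/238) / (16.3 − 3.44)
  = 1.736 / 12.86 = 0.1350 h⁻¹
t½ = ln2 / k = 0.693147 / 0.1350 = 5.134 h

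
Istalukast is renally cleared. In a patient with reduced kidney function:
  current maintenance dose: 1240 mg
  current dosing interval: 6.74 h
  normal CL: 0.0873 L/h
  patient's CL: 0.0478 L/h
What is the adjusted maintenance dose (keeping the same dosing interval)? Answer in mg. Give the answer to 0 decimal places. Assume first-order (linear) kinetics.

679 mg

To keep the same average steady-state level, dosing rate must scale with clearance.
CL ratio = 0.0478 / 0.0873 = 0.5475
New dose (same interval) = 1240 × 0.5475 = 678.9 mg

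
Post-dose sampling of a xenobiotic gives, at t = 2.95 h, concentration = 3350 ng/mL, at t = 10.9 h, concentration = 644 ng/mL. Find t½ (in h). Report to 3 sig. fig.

k = ln(C₁/C₂) / (t₂ − t₁) = ln(3350/644) / (10.9 − 2.95)
  = 1.649 / 7.950 = 0.2074 h⁻¹
t½ = ln2 / k = 0.693147 / 0.2074 = 3.342 h

3.34 h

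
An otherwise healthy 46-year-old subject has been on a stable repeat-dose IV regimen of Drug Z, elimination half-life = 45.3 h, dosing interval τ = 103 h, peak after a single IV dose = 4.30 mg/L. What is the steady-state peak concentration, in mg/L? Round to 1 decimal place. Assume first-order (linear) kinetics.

k = ln2 / t½ = 0.693147 / 45.3 = 0.01530 h⁻¹
e^(−kτ) = e^(−0.01530 × 103) = 0.2068
Accumulation ratio R = 1 / (1 − e^(−kτ)) = 1 / (1 − 0.2068) = 1.261
Steady-state peak = C₀ × R = 4.30 × 1.261 = 5.422 mg/L

5.4 mg/L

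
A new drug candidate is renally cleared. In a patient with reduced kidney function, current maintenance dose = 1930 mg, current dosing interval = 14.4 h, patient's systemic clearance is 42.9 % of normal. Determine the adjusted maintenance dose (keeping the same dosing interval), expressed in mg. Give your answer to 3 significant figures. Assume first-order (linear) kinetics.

To keep the same average steady-state level, dosing rate must scale with clearance.
CL ratio = 42.9 / 100 = 0.4290
New dose (same interval) = 1930 × 0.4290 = 828.0 mg

828 mg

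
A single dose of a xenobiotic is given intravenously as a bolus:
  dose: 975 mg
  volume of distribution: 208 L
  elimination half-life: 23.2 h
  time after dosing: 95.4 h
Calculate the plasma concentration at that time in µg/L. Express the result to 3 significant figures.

271 µg/L

C₀ = Dose / Vd = 975.0 / 208 = 4.688 mg/L
k = ln2 / t½ = 0.693147 / 23.2 = 0.02988 h⁻¹
C = C₀ · e^(−k·t) = 4.688 × e^(−0.02988 × 95.4)
  = 4.688 × 0.05781 = 0.2710 mg/L
Convert: 0.2710 mg/L × 1000 = 271.0 µg/L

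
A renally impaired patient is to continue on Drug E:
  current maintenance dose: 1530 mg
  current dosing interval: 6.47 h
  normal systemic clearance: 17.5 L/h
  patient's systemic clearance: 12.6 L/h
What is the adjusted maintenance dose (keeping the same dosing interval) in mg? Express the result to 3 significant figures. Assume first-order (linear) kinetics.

1100 mg

To keep the same average steady-state level, dosing rate must scale with clearance.
CL ratio = 12.6 / 17.5 = 0.7200
New dose (same interval) = 1530 × 0.7200 = 1102 mg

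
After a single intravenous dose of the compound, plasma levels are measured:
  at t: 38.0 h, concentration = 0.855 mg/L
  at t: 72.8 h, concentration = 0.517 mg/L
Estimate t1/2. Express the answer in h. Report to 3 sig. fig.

k = ln(C₁/C₂) / (t₂ − t₁) = ln(0.855/0.517) / (72.8 − 38.0)
  = 0.5031 / 34.80 = 0.01446 h⁻¹
t½ = ln2 / k = 0.693147 / 0.01446 = 47.94 h

47.9 h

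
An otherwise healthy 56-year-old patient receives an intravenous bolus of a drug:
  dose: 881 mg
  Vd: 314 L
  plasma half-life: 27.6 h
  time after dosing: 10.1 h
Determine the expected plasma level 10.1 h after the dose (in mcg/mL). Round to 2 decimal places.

2.18 mcg/mL

C₀ = Dose / Vd = 881.0 / 314 = 2.806 mg/L
k = ln2 / t½ = 0.693147 / 27.6 = 0.02511 h⁻¹
C = C₀ · e^(−k·t) = 2.806 × e^(−0.02511 × 10.1)
  = 2.806 × 0.7760 = 2.177 mg/L
(2.177 mg/L = 2.177 mcg/mL)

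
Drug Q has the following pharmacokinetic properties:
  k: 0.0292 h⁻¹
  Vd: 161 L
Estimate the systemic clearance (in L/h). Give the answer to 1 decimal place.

4.7 L/h

CL = k × Vd = 0.0292 × 161 = 4.701 L/h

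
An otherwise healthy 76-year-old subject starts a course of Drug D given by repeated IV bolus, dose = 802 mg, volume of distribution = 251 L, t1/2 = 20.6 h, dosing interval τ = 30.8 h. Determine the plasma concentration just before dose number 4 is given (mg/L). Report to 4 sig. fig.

1.678 mg/L

C₀ per dose = Dose / Vd = 802 / 251 = 3.195 mg/L
k = ln2 / t½ = 0.693147 / 20.6 = 0.03365 h⁻¹
Fraction remaining after one interval: r = e^(−kτ) = e^(−0.03365 × 30.8) = 0.3547
Before dose 4, 3 doses have been given (aged 1τ, 2τ, 3τ).
C_trough = C₀ × (r + r² + … + r^3) = C₀ × r(1−r^3)/(1−r)
        = 3.195 × 0.3547 × (1 − 0.04463) / (1 − 0.3547) = 1.678 mg/L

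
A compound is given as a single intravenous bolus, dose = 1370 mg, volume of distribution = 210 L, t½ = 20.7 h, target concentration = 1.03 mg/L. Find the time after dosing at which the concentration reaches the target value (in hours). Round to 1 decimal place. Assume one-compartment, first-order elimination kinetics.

55.1 h

C₀ = Dose / Vd = 1370 / 210 = 6.524 mg/L
k = ln2 / t½ = 0.693147 / 20.7 = 0.03349 h⁻¹
t = ln(C₀ / C) / k = ln(6.524 / 1.03) / 0.03349
  = ln(6.334) / 0.03349 = 1.846 / 0.03349 = 55.12 h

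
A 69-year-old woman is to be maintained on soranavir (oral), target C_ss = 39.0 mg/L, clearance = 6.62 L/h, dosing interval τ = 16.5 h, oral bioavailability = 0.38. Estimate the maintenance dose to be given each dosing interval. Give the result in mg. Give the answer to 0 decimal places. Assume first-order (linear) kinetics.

11210 mg

At steady state, F × (Dose/τ) = Css × CL.
Dose = Css × CL × τ / F = 39.0 × 6.620 × 16.5 / 0.38 = 11210 mg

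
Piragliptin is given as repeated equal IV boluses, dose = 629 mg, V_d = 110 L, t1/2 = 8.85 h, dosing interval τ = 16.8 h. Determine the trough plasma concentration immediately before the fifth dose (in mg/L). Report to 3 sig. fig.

C₀ per dose = Dose / Vd = 629 / 110 = 5.718 mg/L
k = ln2 / t½ = 0.693147 / 8.85 = 0.07832 h⁻¹
Fraction remaining after one interval: r = e^(−kτ) = e^(−0.07832 × 16.8) = 0.2683
Before dose 5, 4 doses have been given (aged 1τ, 2τ, 3τ, 4τ).
C_trough = C₀ × (r + r² + … + r^4) = C₀ × r(1−r^4)/(1−r)
        = 5.718 × 0.2683 × (1 − 0.005182) / (1 − 0.2683) = 2.086 mg/L

2.09 mg/L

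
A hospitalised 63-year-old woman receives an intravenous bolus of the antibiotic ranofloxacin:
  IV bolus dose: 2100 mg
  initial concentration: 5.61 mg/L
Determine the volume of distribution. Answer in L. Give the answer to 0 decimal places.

Vd = Dose / C₀ = 2100 / 5.61 = 374.3 L

374 L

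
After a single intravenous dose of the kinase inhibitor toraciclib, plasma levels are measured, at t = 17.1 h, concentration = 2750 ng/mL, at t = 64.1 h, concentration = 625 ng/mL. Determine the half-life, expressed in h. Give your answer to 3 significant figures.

k = ln(C₁/C₂) / (t₂ − t₁) = ln(2750/625) / (64.1 − 17.1)
  = 1.482 / 47.00 = 0.03153 h⁻¹
t½ = ln2 / k = 0.693147 / 0.03153 = 21.98 h

22.0 h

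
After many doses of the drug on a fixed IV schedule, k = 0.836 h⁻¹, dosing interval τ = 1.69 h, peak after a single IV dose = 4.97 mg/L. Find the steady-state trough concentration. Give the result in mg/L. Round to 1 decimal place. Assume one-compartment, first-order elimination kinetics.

e^(−kτ) = e^(−0.8360 × 1.69) = 0.2435
Accumulation ratio R = 1 / (1 − e^(−kτ)) = 1 / (1 − 0.2435) = 1.322
Steady-state trough = C₀ × R × e^(−kτ) = 4.97 × 1.322 × 0.2435 = 1.600 mg/L

1.6 mg/L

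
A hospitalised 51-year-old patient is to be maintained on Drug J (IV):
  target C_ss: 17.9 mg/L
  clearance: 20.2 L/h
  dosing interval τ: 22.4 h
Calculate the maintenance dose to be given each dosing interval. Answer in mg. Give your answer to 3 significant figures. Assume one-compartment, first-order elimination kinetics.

At steady state, Dose/τ = Css × CL.
Dose = Css × CL × τ = 17.9 × 20.20 × 22.4 = 8099 mg

8100 mg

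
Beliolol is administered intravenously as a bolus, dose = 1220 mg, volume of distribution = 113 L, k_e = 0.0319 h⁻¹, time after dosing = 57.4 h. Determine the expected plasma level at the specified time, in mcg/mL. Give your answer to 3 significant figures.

1.73 mcg/mL

C₀ = Dose / Vd = 1220 / 113 = 10.80 mg/L
C = C₀ · e^(−k·t) = 10.80 × e^(−0.03190 × 57.4)
  = 10.80 × 0.1602 = 1.730 mg/L
(1.730 mg/L = 1.730 mcg/mL)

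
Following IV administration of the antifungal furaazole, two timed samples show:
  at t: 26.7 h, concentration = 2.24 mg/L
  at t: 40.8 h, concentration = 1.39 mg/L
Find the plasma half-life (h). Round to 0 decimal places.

20 h

k = ln(C₁/C₂) / (t₂ − t₁) = ln(2.24/1.39) / (40.8 − 26.7)
  = 0.4772 / 14.10 = 0.03384 h⁻¹
t½ = ln2 / k = 0.693147 / 0.03384 = 20.48 h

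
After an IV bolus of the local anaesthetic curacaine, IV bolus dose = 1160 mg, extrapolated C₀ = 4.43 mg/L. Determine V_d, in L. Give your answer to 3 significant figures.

Vd = Dose / C₀ = 1160 / 4.43 = 261.9 L

262 L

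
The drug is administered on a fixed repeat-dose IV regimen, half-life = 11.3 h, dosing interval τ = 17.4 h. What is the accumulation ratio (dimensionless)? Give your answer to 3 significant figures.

1.52

k = ln2 / t½ = 0.693147 / 11.3 = 0.06134 h⁻¹
e^(−kτ) = e^(−0.06134 × 17.4) = 0.3439
Accumulation ratio R = 1 / (1 − e^(−kτ)) = 1 / (1 − 0.3439) = 1.524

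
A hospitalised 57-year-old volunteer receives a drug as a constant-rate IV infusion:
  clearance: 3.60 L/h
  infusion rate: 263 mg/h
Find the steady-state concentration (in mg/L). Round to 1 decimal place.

At steady state Css = R₀ / CL = 263 / 3.600 = 73.06 mg/L

73.1 mg/L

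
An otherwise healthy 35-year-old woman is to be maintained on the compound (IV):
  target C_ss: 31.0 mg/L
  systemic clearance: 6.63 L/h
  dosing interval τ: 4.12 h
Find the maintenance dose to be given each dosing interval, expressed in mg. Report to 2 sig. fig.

At steady state, Dose/τ = Css × CL.
Dose = Css × CL × τ = 31.0 × 6.630 × 4.12 = 846.8 mg

850 mg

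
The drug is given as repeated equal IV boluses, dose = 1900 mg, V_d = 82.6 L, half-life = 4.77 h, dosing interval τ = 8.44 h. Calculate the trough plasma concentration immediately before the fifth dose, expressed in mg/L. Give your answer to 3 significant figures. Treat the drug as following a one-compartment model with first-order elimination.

9.48 mg/L

C₀ per dose = Dose / Vd = 1900 / 82.6 = 23.00 mg/L
k = ln2 / t½ = 0.693147 / 4.77 = 0.1453 h⁻¹
Fraction remaining after one interval: r = e^(−kτ) = e^(−0.1453 × 8.44) = 0.2934
Before dose 5, 4 doses have been given (aged 1τ, 2τ, 3τ, 4τ).
C_trough = C₀ × (r + r² + … + r^4) = C₀ × r(1−r^4)/(1−r)
        = 23.00 × 0.2934 × (1 − 0.007410) / (1 − 0.2934) = 9.479 mg/L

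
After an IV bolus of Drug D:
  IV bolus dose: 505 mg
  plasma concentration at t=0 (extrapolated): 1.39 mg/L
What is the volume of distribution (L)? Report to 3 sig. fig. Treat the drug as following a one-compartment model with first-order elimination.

363 L

Vd = Dose / C₀ = 505.0 / 1.39 = 363.3 L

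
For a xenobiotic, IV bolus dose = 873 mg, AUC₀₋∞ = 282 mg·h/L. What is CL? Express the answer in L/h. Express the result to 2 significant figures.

CL = Dose / AUC = 873 / 282 = 3.096 L/h

3.1 L/h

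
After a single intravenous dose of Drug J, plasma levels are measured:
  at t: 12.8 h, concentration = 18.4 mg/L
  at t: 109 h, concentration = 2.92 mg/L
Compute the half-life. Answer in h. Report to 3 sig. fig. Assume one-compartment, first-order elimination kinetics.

k = ln(C₁/C₂) / (t₂ − t₁) = ln(18.4/2.92) / (109 − 12.8)
  = 1.841 / 96.20 = 0.01914 h⁻¹
t½ = ln2 / k = 0.693147 / 0.01914 = 36.21 h

36.2 h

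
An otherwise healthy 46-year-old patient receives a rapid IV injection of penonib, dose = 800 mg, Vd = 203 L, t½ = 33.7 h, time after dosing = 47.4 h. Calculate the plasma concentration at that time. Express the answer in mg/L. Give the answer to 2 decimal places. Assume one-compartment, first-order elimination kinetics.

C₀ = Dose / Vd = 800.0 / 203 = 3.941 mg/L
k = ln2 / t½ = 0.693147 / 33.7 = 0.02057 h⁻¹
C = C₀ · e^(−k·t) = 3.941 × e^(−0.02057 × 47.4)
  = 3.941 × 0.3772 = 1.487 mg/L

1.49 mg/L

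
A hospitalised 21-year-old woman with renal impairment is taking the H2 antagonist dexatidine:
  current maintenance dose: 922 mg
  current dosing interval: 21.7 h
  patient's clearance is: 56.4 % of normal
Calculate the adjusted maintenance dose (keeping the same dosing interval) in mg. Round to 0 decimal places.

520 mg

To keep the same average steady-state level, dosing rate must scale with clearance.
CL ratio = 56.4 / 100 = 0.5640
New dose (same interval) = 922 × 0.5640 = 520.0 mg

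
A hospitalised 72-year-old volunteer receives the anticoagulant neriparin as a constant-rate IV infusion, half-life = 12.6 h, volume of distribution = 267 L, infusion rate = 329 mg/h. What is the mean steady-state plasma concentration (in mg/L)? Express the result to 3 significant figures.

k = ln2 / t½ = 0.693147 / 12.6 = 0.05501 h⁻¹
CL = k × Vd = 0.05501 × 267 = 14.69 L/h
At steady state Css = R₀ / CL = 329 / 14.69 = 22.40 mg/L

22.4 mg/L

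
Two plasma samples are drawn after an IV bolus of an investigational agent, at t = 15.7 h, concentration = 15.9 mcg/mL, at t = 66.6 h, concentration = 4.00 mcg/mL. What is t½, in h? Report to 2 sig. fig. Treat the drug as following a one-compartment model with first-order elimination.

26 h

k = ln(C₁/C₂) / (t₂ − t₁) = ln(15.9/4.00) / (66.6 − 15.7)
  = 1.380 / 50.90 = 0.02711 h⁻¹
t½ = ln2 / k = 0.693147 / 0.02711 = 25.57 h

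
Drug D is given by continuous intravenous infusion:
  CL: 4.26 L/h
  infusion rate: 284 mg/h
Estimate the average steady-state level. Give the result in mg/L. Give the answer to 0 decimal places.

At steady state Css = R₀ / CL = 284 / 4.260 = 66.67 mg/L

67 mg/L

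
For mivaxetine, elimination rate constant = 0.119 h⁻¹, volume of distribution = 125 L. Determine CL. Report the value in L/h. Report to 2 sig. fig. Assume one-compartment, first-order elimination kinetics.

15 L/h

CL = k × Vd = 0.119 × 125 = 14.88 L/h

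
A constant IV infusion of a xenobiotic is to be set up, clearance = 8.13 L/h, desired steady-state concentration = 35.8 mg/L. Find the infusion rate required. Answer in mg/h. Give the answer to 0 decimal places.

291 mg/h

At steady state, infusion rate R₀ = Css × CL = 35.8 × 8.130 = 291.1 mg/h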